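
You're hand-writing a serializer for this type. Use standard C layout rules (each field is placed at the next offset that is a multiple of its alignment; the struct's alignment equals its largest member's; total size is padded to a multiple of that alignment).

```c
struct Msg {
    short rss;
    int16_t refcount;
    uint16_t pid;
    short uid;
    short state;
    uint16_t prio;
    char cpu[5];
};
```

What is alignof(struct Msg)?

2

member alignments: rss=2, refcount=2, pid=2, uid=2, state=2, prio=2, cpu=1
max = 2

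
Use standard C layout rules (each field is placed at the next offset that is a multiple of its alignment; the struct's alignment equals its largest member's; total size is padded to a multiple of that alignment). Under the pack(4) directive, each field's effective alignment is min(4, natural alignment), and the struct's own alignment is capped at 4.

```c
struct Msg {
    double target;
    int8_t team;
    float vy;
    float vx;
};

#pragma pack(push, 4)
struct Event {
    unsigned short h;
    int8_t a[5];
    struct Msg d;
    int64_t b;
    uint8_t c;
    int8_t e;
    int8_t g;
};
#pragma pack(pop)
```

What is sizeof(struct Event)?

Msg: target at 0 (size 8, align 8) → ends 8; team at 8 (size 1, align 1) → ends 9; pad 3 to align 4 for vy; vy at 12 (size 4, align 4) → ends 16; vx at 16 (size 4, align 4) → ends 20; tail pad 4 to reach multiple of 8; total 24 bytes, alignment 8
h at 0 (size 2, align 2) → ends 2
a at 2 (size 5, align 1) → ends 7
pad 1 to align 4 for d
d at 8 (size 24, align 4) → ends 32
b at 32 (size 8, align 4) → ends 40
c at 40 (size 1, align 1) → ends 41
e at 41 (size 1, align 1) → ends 42
g at 42 (size 1, align 1) → ends 43
tail pad 1 to reach multiple of 4
total 44 bytes, alignment 4

44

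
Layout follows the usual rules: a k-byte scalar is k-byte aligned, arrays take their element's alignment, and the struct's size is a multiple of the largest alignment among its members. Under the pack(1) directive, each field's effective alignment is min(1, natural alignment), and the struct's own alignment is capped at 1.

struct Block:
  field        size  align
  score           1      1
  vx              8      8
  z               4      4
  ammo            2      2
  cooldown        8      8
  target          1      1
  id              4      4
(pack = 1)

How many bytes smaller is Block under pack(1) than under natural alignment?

natural layout:
  0..1  score  (1B, 1-aligned)
  1..8  -- padding (7B)
  8..16  vx  (8B, 8-aligned)
  16..20  z  (4B, 4-aligned)
  20..22  ammo  (2B, 2-aligned)
  22..24  -- padding (2B)
  24..32  cooldown  (8B, 8-aligned)
  32..33  target  (1B, 1-aligned)
  33..36  -- padding (3B)
  36..40  id  (4B, 4-aligned)
  sizeof = 40, alignof = 8
packed(1) layout:
  0..1  score  (1B, 1-aligned)
  1..9  vx  (8B, 1-aligned)
  9..13  z  (4B, 1-aligned)
  13..15  ammo  (2B, 1-aligned)
  15..23  cooldown  (8B, 1-aligned)
  23..24  target  (1B, 1-aligned)
  24..28  id  (4B, 1-aligned)
  sizeof = 28, alignof = 1
40 − 28 = 12

12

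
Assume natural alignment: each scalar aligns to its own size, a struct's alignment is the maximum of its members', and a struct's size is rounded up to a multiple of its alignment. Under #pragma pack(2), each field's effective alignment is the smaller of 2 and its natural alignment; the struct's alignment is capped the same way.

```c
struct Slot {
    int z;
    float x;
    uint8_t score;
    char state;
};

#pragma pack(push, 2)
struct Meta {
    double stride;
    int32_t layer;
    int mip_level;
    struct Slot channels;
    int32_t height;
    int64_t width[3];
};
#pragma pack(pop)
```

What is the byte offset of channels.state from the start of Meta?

25

Slot: 0..4  z  (4B, 4-aligned); 4..8  x  (4B, 4-aligned); 8..9  score  (1B, 1-aligned); 9..10  state  (1B, 1-aligned); 10..12  -- tail padding (2B); sizeof = 12, alignof = 4
0..8  stride  (8B, 2-aligned)
8..12  layer  (4B, 2-aligned)
12..16  mip_level  (4B, 2-aligned)
16..28  channels  (12B, 2-aligned)
within Slot: state at 9
16 + 9 = 25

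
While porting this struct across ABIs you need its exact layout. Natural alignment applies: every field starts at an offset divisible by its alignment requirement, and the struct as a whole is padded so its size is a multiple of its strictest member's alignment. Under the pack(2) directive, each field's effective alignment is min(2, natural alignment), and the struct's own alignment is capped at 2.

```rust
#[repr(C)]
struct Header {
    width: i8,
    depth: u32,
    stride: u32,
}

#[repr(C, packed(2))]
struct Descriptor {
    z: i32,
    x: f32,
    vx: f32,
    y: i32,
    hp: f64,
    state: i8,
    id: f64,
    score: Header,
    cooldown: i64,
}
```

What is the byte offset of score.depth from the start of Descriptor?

38

Header: 0..1  width  (1B, 1-aligned); 1..4  -- padding (3B); 4..8  depth  (4B, 4-aligned); 8..12  stride  (4B, 4-aligned); sizeof = 12, alignof = 4
0..4  z  (4B, 2-aligned)
4..8  x  (4B, 2-aligned)
8..12  vx  (4B, 2-aligned)
12..16  y  (4B, 2-aligned)
16..24  hp  (8B, 2-aligned)
24..25  state  (1B, 1-aligned)
25..26  -- padding (1B)
26..34  id  (8B, 2-aligned)
34..46  score  (12B, 2-aligned)
within Header: depth at 4
34 + 4 = 38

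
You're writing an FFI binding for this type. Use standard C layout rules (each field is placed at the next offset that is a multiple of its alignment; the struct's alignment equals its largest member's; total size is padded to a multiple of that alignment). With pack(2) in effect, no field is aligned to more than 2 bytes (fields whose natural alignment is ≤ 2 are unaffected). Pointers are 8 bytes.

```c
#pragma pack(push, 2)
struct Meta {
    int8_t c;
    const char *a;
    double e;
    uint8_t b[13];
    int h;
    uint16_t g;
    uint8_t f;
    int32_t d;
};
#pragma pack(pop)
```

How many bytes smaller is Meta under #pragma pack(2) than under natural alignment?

natural layout:
  c at 0 (size 1, align 1) → ends 1
  pad 7 to align 8 for a
  a at 8 (size 8, align 8) → ends 16
  e at 16 (size 8, align 8) → ends 24
  b at 24 (size 13, align 1) → ends 37
  pad 3 to align 4 for h
  h at 40 (size 4, align 4) → ends 44
  g at 44 (size 2, align 2) → ends 46
  f at 46 (size 1, align 1) → ends 47
  pad 1 to align 4 for d
  d at 48 (size 4, align 4) → ends 52
  tail pad 4 to reach multiple of 8
  total 56 bytes, alignment 8
packed(2) layout:
  c at 0 (size 1, align 1) → ends 1
  pad 1 to align 2 for a
  a at 2 (size 8, align 2) → ends 10
  e at 10 (size 8, align 2) → ends 18
  b at 18 (size 13, align 1) → ends 31
  pad 1 to align 2 for h
  h at 32 (size 4, align 2) → ends 36
  g at 36 (size 2, align 2) → ends 38
  f at 38 (size 1, align 1) → ends 39
  pad 1 to align 2 for d
  d at 40 (size 4, align 2) → ends 44
  total 44 bytes, alignment 2
56 − 44 = 12

12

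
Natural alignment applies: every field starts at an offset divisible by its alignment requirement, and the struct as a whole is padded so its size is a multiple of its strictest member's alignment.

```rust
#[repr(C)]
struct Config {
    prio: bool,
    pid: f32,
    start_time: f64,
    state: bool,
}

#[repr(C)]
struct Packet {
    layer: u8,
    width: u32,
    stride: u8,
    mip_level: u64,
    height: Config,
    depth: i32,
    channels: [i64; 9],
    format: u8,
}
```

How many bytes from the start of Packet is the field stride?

Config: @0: prio [1B, align 1] → 1; +3 pad (align 4); @4: pid [4B, align 4] → 8; @8: start_time [8B, align 8] → 16; @16: state [1B, align 1] → 17; +7 tail pad (align 8); size 24, align 8
@0: layer [1B, align 1] → 1
+3 pad (align 4)
@4: width [4B, align 4] → 8
@8: stride [1B, align 1] → 9

8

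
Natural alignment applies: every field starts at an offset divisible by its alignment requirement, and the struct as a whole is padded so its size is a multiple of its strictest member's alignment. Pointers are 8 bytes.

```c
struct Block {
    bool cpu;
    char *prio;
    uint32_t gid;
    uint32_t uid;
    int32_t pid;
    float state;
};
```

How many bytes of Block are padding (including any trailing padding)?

7

cpu at 0 (size 1, align 1) → ends 1
pad 7 to align 8 for prio
prio at 8 (size 8, align 8) → ends 16
gid at 16 (size 4, align 4) → ends 20
uid at 20 (size 4, align 4) → ends 24
pid at 24 (size 4, align 4) → ends 28
state at 28 (size 4, align 4) → ends 32
total 32 bytes, alignment 8
data bytes 25, size 32 → padding 7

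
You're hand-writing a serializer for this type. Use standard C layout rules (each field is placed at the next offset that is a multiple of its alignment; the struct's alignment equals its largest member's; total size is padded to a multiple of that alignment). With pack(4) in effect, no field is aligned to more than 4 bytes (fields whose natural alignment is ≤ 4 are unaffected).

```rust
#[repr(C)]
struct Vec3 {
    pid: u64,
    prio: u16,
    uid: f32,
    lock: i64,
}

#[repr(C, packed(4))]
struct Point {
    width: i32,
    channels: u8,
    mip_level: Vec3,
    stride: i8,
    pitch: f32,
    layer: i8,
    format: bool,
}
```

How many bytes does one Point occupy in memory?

Vec3: pid at 0 (size 8, align 8) → ends 8; prio at 8 (size 2, align 2) → ends 10; pad 2 to align 4 for uid; uid at 12 (size 4, align 4) → ends 16; lock at 16 (size 8, align 8) → ends 24; total 24 bytes, alignment 8
width at 0 (size 4, align 4) → ends 4
channels at 4 (size 1, align 1) → ends 5
pad 3 to align 4 for mip_level
mip_level at 8 (size 24, align 4) → ends 32
stride at 32 (size 1, align 1) → ends 33
pad 3 to align 4 for pitch
pitch at 36 (size 4, align 4) → ends 40
layer at 40 (size 1, align 1) → ends 41
format at 41 (size 1, align 1) → ends 42
tail pad 2 to reach multiple of 4
total 44 bytes, alignment 4

44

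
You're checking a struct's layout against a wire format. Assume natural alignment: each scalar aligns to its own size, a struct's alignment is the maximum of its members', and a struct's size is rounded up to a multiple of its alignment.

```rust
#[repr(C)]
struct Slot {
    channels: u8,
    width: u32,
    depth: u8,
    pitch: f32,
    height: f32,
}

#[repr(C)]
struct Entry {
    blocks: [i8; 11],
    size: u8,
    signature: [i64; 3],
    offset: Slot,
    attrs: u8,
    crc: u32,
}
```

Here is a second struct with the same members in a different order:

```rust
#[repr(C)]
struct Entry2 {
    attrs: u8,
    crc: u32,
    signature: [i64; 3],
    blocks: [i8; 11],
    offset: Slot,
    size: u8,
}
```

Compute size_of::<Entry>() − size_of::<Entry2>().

0

Slot: 0..1  channels  (1B, 1-aligned); 1..4  -- padding (3B); 4..8  width  (4B, 4-aligned); 8..9  depth  (1B, 1-aligned); 9..12  -- padding (3B); 12..16  pitch  (4B, 4-aligned); 16..20  height  (4B, 4-aligned); sizeof = 20, alignof = 4
0..11  blocks  (11B, 1-aligned)
11..12  size  (1B, 1-aligned)
12..16  -- padding (4B)
16..40  signature  (24B, 8-aligned)
40..60  offset  (20B, 4-aligned)
60..61  attrs  (1B, 1-aligned)
61..64  -- padding (3B)
64..68  crc  (4B, 4-aligned)
68..72  -- tail padding (4B)
sizeof = 72, alignof = 8
— Entry2 —
0..1  attrs  (1B, 1-aligned)
1..4  -- padding (3B)
4..8  crc  (4B, 4-aligned)
8..32  signature  (24B, 8-aligned)
32..43  blocks  (11B, 1-aligned)
43..44  -- padding (1B)
44..64  offset  (20B, 4-aligned)
64..65  size  (1B, 1-aligned)
65..72  -- tail padding (7B)
sizeof = 72, alignof = 8
72 − 72 = 0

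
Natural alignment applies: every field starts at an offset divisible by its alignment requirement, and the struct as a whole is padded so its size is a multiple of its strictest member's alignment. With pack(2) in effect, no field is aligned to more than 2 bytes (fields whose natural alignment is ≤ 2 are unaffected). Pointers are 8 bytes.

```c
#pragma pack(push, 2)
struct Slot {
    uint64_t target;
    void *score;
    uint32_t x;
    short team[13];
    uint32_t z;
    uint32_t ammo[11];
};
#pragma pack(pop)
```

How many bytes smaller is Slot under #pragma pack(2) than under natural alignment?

2

natural layout:
  0..8  target  (8B, 8-aligned)
  8..16  score  (8B, 8-aligned)
  16..20  x  (4B, 4-aligned)
  20..46  team  (26B, 2-aligned)
  46..48  -- padding (2B)
  48..52  z  (4B, 4-aligned)
  52..96  ammo  (44B, 4-aligned)
  sizeof = 96, alignof = 8
packed(2) layout:
  0..8  target  (8B, 2-aligned)
  8..16  score  (8B, 2-aligned)
  16..20  x  (4B, 2-aligned)
  20..46  team  (26B, 2-aligned)
  46..50  z  (4B, 2-aligned)
  50..94  ammo  (44B, 2-aligned)
  sizeof = 94, alignof = 2
96 − 94 = 2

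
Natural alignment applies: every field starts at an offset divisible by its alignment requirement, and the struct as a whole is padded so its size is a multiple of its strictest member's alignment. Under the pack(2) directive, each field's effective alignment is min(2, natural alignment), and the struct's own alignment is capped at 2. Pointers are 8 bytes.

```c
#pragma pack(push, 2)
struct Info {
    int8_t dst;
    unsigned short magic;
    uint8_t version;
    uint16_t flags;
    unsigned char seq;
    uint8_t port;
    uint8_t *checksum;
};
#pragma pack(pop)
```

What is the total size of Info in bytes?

18

@0: dst [1B, align 1] → 1
+1 pad (align 2)
@2: magic [2B, align 2] → 4
@4: version [1B, align 1] → 5
+1 pad (align 2)
@6: flags [2B, align 2] → 8
@8: seq [1B, align 1] → 9
@9: port [1B, align 1] → 10
@10: checksum [8B, align 2] → 18
size 18, align 2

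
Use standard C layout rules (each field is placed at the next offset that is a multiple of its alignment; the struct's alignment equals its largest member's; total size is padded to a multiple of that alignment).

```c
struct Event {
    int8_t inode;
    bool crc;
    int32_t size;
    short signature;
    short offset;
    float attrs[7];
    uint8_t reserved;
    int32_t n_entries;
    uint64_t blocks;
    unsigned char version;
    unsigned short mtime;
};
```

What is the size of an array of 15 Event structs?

960

@0: inode [1B, align 1] → 1
@1: crc [1B, align 1] → 2
+2 pad (align 4)
@4: size [4B, align 4] → 8
@8: signature [2B, align 2] → 10
@10: offset [2B, align 2] → 12
@12: attrs [28B, align 4] → 40
@40: reserved [1B, align 1] → 41
+3 pad (align 4)
@44: n_entries [4B, align 4] → 48
@48: blocks [8B, align 8] → 56
@56: version [1B, align 1] → 57
+1 pad (align 2)
@58: mtime [2B, align 2] → 60
+4 tail pad (align 8)
size 64, align 8
array of 15: 15 × 64 = 960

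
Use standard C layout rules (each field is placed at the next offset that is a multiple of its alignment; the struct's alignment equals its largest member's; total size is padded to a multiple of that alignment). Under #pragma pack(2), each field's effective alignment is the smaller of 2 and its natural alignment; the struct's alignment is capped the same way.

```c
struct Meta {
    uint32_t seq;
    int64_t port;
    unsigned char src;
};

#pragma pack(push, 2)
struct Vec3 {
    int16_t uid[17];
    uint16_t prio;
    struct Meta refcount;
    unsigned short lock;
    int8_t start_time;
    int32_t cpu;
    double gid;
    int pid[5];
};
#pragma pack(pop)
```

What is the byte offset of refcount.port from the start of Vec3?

44

Meta: seq at 0 (size 4, align 4) → ends 4; pad 4 to align 8 for port; port at 8 (size 8, align 8) → ends 16; src at 16 (size 1, align 1) → ends 17; tail pad 7 to reach multiple of 8; total 24 bytes, alignment 8
uid at 0 (size 34, align 2) → ends 34
prio at 34 (size 2, align 2) → ends 36
refcount at 36 (size 24, align 2) → ends 60
within Meta: port at 8
36 + 8 = 44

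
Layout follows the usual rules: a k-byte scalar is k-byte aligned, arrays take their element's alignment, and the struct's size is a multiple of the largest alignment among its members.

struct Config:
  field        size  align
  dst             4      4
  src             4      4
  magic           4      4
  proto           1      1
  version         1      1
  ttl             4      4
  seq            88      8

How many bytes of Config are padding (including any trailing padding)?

6

@0: dst [4B, align 4] → 4
@4: src [4B, align 4] → 8
@8: magic [4B, align 4] → 12
@12: proto [1B, align 1] → 13
@13: version [1B, align 1] → 14
+2 pad (align 4)
@16: ttl [4B, align 4] → 20
+4 pad (align 8)
@24: seq [88B, align 8] → 112
size 112, align 8
data bytes 106, size 112 → padding 6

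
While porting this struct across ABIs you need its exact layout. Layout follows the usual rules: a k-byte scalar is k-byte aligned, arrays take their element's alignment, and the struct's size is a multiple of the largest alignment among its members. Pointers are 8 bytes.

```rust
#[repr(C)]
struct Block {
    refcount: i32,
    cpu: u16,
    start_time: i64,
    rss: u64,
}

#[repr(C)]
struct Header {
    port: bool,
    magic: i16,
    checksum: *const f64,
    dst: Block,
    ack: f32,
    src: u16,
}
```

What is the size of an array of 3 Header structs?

Block: @0: refcount [4B, align 4] → 4; @4: cpu [2B, align 2] → 6; +2 pad (align 8); @8: start_time [8B, align 8] → 16; @16: rss [8B, align 8] → 24; size 24, align 8
@0: port [1B, align 1] → 1
+1 pad (align 2)
@2: magic [2B, align 2] → 4
+4 pad (align 8)
@8: checksum [8B, align 8] → 16
@16: dst [24B, align 8] → 40
@40: ack [4B, align 4] → 44
@44: src [2B, align 2] → 46
+2 tail pad (align 8)
size 48, align 8
array of 3: 3 × 48 = 144

144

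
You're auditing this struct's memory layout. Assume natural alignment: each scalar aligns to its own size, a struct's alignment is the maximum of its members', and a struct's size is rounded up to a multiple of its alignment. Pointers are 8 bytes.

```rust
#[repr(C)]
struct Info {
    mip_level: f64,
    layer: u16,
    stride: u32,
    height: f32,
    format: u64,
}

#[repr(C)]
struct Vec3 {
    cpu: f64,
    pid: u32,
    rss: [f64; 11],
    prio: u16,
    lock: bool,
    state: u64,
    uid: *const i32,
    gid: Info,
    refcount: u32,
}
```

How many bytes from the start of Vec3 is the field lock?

Info: @0: mip_level [8B, align 8] → 8; @8: layer [2B, align 2] → 10; +2 pad (align 4); @12: stride [4B, align 4] → 16; @16: height [4B, align 4] → 20; +4 pad (align 8); @24: format [8B, align 8] → 32; size 32, align 8
@0: cpu [8B, align 8] → 8
@8: pid [4B, align 4] → 12
+4 pad (align 8)
@16: rss [88B, align 8] → 104
@104: prio [2B, align 2] → 106
@106: lock [1B, align 1] → 107

106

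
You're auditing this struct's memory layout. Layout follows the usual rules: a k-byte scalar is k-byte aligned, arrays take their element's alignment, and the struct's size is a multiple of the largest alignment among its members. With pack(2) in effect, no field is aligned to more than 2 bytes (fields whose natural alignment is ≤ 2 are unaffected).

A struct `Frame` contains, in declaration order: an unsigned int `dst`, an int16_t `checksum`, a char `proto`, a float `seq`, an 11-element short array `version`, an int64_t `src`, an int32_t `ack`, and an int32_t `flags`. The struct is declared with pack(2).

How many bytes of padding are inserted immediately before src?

0

0..4  dst  (4B, 2-aligned)
4..6  checksum  (2B, 2-aligned)
6..7  proto  (1B, 1-aligned)
7..8  -- padding (1B)
8..12  seq  (4B, 2-aligned)
12..34  version  (22B, 2-aligned)
34..42  src  (8B, 2-aligned)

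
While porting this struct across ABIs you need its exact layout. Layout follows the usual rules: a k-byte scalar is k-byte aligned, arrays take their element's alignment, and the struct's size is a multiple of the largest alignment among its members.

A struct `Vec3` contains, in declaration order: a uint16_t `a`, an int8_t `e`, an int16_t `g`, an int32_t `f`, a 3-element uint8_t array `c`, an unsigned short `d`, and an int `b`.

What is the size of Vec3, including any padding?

24

0..2  a  (2B, 2-aligned)
2..3  e  (1B, 1-aligned)
3..4  -- padding (1B)
4..6  g  (2B, 2-aligned)
6..8  -- padding (2B)
8..12  f  (4B, 4-aligned)
12..15  c  (3B, 1-aligned)
15..16  -- padding (1B)
16..18  d  (2B, 2-aligned)
18..20  -- padding (2B)
20..24  b  (4B, 4-aligned)
sizeof = 24, alignof = 4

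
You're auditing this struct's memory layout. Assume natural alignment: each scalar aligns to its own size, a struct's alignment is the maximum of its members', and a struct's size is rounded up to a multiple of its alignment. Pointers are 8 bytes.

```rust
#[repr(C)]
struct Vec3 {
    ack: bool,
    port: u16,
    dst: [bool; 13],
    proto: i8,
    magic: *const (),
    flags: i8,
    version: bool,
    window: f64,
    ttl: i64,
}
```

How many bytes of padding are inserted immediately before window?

6

0..1  ack  (1B, 1-aligned)
1..2  -- padding (1B)
2..4  port  (2B, 2-aligned)
4..17  dst  (13B, 1-aligned)
17..18  proto  (1B, 1-aligned)
18..24  -- padding (6B)
24..32  magic  (8B, 8-aligned)
32..33  flags  (1B, 1-aligned)
33..34  version  (1B, 1-aligned)
34..40  -- padding (6B)
40..48  window  (8B, 8-aligned)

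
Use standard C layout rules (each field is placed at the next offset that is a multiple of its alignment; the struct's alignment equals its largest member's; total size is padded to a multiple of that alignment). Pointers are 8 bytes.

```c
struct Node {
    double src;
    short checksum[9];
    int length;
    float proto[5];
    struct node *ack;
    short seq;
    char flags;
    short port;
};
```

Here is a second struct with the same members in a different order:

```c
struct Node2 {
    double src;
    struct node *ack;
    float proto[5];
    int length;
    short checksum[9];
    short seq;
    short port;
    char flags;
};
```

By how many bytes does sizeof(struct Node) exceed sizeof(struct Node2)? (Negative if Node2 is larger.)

src at 0 (size 8, align 8) → ends 8
checksum at 8 (size 18, align 2) → ends 26
pad 2 to align 4 for length
length at 28 (size 4, align 4) → ends 32
proto at 32 (size 20, align 4) → ends 52
pad 4 to align 8 for ack
ack at 56 (size 8, align 8) → ends 64
seq at 64 (size 2, align 2) → ends 66
flags at 66 (size 1, align 1) → ends 67
pad 1 to align 2 for port
port at 68 (size 2, align 2) → ends 70
tail pad 2 to reach multiple of 8
total 72 bytes, alignment 8
— Node2 —
src at 0 (size 8, align 8) → ends 8
ack at 8 (size 8, align 8) → ends 16
proto at 16 (size 20, align 4) → ends 36
length at 36 (size 4, align 4) → ends 40
checksum at 40 (size 18, align 2) → ends 58
seq at 58 (size 2, align 2) → ends 60
port at 60 (size 2, align 2) → ends 62
flags at 62 (size 1, align 1) → ends 63
tail pad 1 to reach multiple of 8
total 64 bytes, alignment 8
72 − 64 = 8

8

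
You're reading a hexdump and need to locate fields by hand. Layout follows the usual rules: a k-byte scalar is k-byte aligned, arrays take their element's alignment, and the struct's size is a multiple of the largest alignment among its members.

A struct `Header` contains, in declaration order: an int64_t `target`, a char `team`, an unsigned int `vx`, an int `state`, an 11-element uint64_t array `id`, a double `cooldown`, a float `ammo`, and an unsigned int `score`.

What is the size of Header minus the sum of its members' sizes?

0..8  target  (8B, 8-aligned)
8..9  team  (1B, 1-aligned)
9..12  -- padding (3B)
12..16  vx  (4B, 4-aligned)
16..20  state  (4B, 4-aligned)
20..24  -- padding (4B)
24..112  id  (88B, 8-aligned)
112..120  cooldown  (8B, 8-aligned)
120..124  ammo  (4B, 4-aligned)
124..128  score  (4B, 4-aligned)
sizeof = 128, alignof = 8
data bytes 121, size 128 → padding 7

7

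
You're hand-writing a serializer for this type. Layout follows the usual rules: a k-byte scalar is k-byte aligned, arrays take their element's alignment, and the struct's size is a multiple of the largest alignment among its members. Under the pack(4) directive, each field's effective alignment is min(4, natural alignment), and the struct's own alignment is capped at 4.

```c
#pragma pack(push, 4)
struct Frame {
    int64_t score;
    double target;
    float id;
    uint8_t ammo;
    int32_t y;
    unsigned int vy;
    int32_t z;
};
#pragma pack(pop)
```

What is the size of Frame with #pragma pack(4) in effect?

score at 0 (size 8, align 4) → ends 8
target at 8 (size 8, align 4) → ends 16
id at 16 (size 4, align 4) → ends 20
ammo at 20 (size 1, align 1) → ends 21
pad 3 to align 4 for y
y at 24 (size 4, align 4) → ends 28
vy at 28 (size 4, align 4) → ends 32
z at 32 (size 4, align 4) → ends 36
total 36 bytes, alignment 4

36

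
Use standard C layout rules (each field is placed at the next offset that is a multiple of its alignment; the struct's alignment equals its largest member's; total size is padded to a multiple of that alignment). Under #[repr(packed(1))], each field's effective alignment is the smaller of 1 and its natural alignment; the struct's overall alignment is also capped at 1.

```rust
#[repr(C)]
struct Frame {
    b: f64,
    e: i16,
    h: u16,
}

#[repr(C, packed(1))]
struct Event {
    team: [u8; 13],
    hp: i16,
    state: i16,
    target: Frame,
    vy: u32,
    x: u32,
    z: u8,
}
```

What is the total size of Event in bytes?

42

Frame: b at 0 (size 8, align 8) → ends 8; e at 8 (size 2, align 2) → ends 10; h at 10 (size 2, align 2) → ends 12; tail pad 4 to reach multiple of 8; total 16 bytes, alignment 8
team at 0 (size 13, align 1) → ends 13
hp at 13 (size 2, align 1) → ends 15
state at 15 (size 2, align 1) → ends 17
target at 17 (size 16, align 1) → ends 33
vy at 33 (size 4, align 1) → ends 37
x at 37 (size 4, align 1) → ends 41
z at 41 (size 1, align 1) → ends 42
total 42 bytes, alignment 1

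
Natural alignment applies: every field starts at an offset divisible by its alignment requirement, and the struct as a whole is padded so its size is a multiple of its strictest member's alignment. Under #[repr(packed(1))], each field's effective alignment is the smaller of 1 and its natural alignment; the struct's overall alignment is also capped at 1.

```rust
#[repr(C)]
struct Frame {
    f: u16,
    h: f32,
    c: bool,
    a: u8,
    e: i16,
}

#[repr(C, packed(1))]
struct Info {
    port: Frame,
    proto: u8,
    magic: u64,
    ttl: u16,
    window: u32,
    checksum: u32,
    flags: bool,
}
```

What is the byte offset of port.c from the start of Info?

8

Frame: 0..2  f  (2B, 2-aligned); 2..4  -- padding (2B); 4..8  h  (4B, 4-aligned); 8..9  c  (1B, 1-aligned); 9..10  a  (1B, 1-aligned); 10..12  e  (2B, 2-aligned); sizeof = 12, alignof = 4
0..12  port  (12B, 1-aligned)
within Frame: c at 8
0 + 8 = 8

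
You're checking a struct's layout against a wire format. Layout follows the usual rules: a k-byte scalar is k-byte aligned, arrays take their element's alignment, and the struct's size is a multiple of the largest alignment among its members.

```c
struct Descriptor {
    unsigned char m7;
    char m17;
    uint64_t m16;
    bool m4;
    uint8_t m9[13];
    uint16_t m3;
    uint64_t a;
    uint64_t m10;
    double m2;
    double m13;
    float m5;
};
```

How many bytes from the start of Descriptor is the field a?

32

m7 at 0 (size 1, align 1) → ends 1
m17 at 1 (size 1, align 1) → ends 2
pad 6 to align 8 for m16
m16 at 8 (size 8, align 8) → ends 16
m4 at 16 (size 1, align 1) → ends 17
m9 at 17 (size 13, align 1) → ends 30
m3 at 30 (size 2, align 2) → ends 32
a at 32 (size 8, align 8) → ends 40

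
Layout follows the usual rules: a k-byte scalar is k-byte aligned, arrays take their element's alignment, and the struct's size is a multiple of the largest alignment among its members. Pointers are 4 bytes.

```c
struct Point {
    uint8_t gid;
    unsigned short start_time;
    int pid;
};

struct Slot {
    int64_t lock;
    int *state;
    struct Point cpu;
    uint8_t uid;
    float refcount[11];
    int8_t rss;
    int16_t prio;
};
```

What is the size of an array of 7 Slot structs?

504

Point: 0..1  gid  (1B, 1-aligned); 1..2  -- padding (1B); 2..4  start_time  (2B, 2-aligned); 4..8  pid  (4B, 4-aligned); sizeof = 8, alignof = 4
0..8  lock  (8B, 8-aligned)
8..12  state  (4B, 4-aligned)
12..20  cpu  (8B, 4-aligned)
20..21  uid  (1B, 1-aligned)
21..24  -- padding (3B)
24..68  refcount  (44B, 4-aligned)
68..69  rss  (1B, 1-aligned)
69..70  -- padding (1B)
70..72  prio  (2B, 2-aligned)
sizeof = 72, alignof = 8
array of 7: 7 × 72 = 504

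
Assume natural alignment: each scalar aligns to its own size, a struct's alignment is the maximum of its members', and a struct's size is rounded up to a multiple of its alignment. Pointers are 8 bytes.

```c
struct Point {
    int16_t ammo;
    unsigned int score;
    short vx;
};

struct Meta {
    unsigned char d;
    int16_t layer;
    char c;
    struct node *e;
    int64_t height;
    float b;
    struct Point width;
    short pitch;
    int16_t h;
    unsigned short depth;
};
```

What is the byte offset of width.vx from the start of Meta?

36

Point: @0: ammo [2B, align 2] → 2; +2 pad (align 4); @4: score [4B, align 4] → 8; @8: vx [2B, align 2] → 10; +2 tail pad (align 4); size 12, align 4
@0: d [1B, align 1] → 1
+1 pad (align 2)
@2: layer [2B, align 2] → 4
@4: c [1B, align 1] → 5
+3 pad (align 8)
@8: e [8B, align 8] → 16
@16: height [8B, align 8] → 24
@24: b [4B, align 4] → 28
@28: width [12B, align 4] → 40
within Point: vx at 8
28 + 8 = 36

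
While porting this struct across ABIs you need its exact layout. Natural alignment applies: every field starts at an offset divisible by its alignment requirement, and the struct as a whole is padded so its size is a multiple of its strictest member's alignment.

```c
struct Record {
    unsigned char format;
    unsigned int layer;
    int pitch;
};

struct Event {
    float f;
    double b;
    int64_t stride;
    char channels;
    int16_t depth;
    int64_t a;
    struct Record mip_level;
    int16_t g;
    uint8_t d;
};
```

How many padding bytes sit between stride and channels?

Record: format at 0 (size 1, align 1) → ends 1; pad 3 to align 4 for layer; layer at 4 (size 4, align 4) → ends 8; pitch at 8 (size 4, align 4) → ends 12; total 12 bytes, alignment 4
f at 0 (size 4, align 4) → ends 4
pad 4 to align 8 for b
b at 8 (size 8, align 8) → ends 16
stride at 16 (size 8, align 8) → ends 24
channels at 24 (size 1, align 1) → ends 25

0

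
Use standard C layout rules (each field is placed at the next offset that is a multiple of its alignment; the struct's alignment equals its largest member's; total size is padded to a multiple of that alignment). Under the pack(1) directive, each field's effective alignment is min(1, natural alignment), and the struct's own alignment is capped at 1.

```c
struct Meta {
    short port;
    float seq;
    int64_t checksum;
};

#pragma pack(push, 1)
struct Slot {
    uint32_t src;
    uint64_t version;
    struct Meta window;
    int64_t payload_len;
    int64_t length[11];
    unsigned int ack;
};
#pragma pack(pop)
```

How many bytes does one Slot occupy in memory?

128

Meta: @0: port [2B, align 2] → 2; +2 pad (align 4); @4: seq [4B, align 4] → 8; @8: checksum [8B, align 8] → 16; size 16, align 8
@0: src [4B, align 1] → 4
@4: version [8B, align 1] → 12
@12: window [16B, align 1] → 28
@28: payload_len [8B, align 1] → 36
@36: length [88B, align 1] → 124
@124: ack [4B, align 1] → 128
size 128, align 1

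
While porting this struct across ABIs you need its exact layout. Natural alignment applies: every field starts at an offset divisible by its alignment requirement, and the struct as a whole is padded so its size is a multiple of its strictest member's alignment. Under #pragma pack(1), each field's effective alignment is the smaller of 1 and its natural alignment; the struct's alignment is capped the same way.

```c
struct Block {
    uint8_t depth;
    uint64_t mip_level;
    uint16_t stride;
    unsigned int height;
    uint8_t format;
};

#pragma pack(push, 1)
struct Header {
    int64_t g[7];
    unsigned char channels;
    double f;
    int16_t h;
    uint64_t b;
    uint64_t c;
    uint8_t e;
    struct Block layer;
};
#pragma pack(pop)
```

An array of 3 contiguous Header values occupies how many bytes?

Block: 0..1  depth  (1B, 1-aligned); 1..8  -- padding (7B); 8..16  mip_level  (8B, 8-aligned); 16..18  stride  (2B, 2-aligned); 18..20  -- padding (2B); 20..24  height  (4B, 4-aligned); 24..25  format  (1B, 1-aligned); 25..32  -- tail padding (7B); sizeof = 32, alignof = 8
0..56  g  (56B, 1-aligned)
56..57  channels  (1B, 1-aligned)
57..65  f  (8B, 1-aligned)
65..67  h  (2B, 1-aligned)
67..75  b  (8B, 1-aligned)
75..83  c  (8B, 1-aligned)
83..84  e  (1B, 1-aligned)
84..116  layer  (32B, 1-aligned)
sizeof = 116, alignof = 1
array of 3: 3 × 116 = 348

348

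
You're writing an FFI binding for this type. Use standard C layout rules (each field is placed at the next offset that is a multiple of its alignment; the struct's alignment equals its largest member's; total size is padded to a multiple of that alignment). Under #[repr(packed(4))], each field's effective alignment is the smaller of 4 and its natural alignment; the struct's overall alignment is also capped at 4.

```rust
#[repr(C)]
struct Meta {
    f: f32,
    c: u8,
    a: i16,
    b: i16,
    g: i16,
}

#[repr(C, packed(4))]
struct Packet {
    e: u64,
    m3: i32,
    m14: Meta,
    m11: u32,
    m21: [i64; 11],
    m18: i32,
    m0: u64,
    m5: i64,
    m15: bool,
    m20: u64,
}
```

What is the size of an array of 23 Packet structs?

Meta: 0..4  f  (4B, 4-aligned); 4..5  c  (1B, 1-aligned); 5..6  -- padding (1B); 6..8  a  (2B, 2-aligned); 8..10  b  (2B, 2-aligned); 10..12  g  (2B, 2-aligned); sizeof = 12, alignof = 4
0..8  e  (8B, 4-aligned)
8..12  m3  (4B, 4-aligned)
12..24  m14  (12B, 4-aligned)
24..28  m11  (4B, 4-aligned)
28..116  m21  (88B, 4-aligned)
116..120  m18  (4B, 4-aligned)
120..128  m0  (8B, 4-aligned)
128..136  m5  (8B, 4-aligned)
136..137  m15  (1B, 1-aligned)
137..140  -- padding (3B)
140..148  m20  (8B, 4-aligned)
sizeof = 148, alignof = 4
array of 23: 23 × 148 = 3404

3404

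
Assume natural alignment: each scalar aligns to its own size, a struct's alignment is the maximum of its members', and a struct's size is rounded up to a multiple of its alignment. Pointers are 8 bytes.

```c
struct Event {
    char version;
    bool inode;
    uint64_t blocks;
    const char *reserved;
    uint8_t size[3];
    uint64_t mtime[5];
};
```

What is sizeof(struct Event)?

72

@0: version [1B, align 1] → 1
@1: inode [1B, align 1] → 2
+6 pad (align 8)
@8: blocks [8B, align 8] → 16
@16: reserved [8B, align 8] → 24
@24: size [3B, align 1] → 27
+5 pad (align 8)
@32: mtime [40B, align 8] → 72
size 72, align 8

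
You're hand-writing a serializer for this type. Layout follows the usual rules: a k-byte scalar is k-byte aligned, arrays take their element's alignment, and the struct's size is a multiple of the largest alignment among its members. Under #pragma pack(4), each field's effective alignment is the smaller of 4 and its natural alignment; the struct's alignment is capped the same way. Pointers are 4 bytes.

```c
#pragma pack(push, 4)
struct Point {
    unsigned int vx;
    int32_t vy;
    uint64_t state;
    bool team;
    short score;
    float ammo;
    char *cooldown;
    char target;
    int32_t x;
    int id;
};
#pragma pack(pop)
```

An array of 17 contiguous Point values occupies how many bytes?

0..4  vx  (4B, 4-aligned)
4..8  vy  (4B, 4-aligned)
8..16  state  (8B, 4-aligned)
16..17  team  (1B, 1-aligned)
17..18  -- padding (1B)
18..20  score  (2B, 2-aligned)
20..24  ammo  (4B, 4-aligned)
24..28  cooldown  (4B, 4-aligned)
28..29  target  (1B, 1-aligned)
29..32  -- padding (3B)
32..36  x  (4B, 4-aligned)
36..40  id  (4B, 4-aligned)
sizeof = 40, alignof = 4
array of 17: 17 × 40 = 680

680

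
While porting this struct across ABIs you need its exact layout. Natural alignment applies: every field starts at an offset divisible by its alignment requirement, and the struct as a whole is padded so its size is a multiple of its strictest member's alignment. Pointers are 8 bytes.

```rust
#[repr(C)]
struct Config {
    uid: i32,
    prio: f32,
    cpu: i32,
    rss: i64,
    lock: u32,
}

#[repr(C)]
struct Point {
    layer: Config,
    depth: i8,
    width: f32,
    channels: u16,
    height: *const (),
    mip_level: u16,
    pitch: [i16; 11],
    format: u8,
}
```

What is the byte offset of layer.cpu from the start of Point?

8

Config: 0..4  uid  (4B, 4-aligned); 4..8  prio  (4B, 4-aligned); 8..12  cpu  (4B, 4-aligned); 12..16  -- padding (4B); 16..24  rss  (8B, 8-aligned); 24..28  lock  (4B, 4-aligned); 28..32  -- tail padding (4B); sizeof = 32, alignof = 8
0..32  layer  (32B, 8-aligned)
within Config: cpu at 8
0 + 8 = 8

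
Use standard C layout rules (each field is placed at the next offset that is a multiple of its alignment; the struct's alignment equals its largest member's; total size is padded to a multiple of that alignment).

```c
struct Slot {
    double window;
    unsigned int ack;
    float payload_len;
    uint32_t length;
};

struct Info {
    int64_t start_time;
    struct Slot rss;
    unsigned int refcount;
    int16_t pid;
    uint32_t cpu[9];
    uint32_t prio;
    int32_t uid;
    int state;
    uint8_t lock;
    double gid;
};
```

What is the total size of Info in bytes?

104 bytes

Slot: @0: window [8B, align 8] → 8; @8: ack [4B, align 4] → 12; @12: payload_len [4B, align 4] → 16; @16: length [4B, align 4] → 20; +4 tail pad (align 8); size 24, align 8
@0: start_time [8B, align 8] → 8
@8: rss [24B, align 8] → 32
@32: refcount [4B, align 4] → 36
@36: pid [2B, align 2] → 38
+2 pad (align 4)
@40: cpu [36B, align 4] → 76
@76: prio [4B, align 4] → 80
@80: uid [4B, align 4] → 84
@84: state [4B, align 4] → 88
@88: lock [1B, align 1] → 89
+7 pad (align 8)
@96: gid [8B, align 8] → 104
size 104, align 8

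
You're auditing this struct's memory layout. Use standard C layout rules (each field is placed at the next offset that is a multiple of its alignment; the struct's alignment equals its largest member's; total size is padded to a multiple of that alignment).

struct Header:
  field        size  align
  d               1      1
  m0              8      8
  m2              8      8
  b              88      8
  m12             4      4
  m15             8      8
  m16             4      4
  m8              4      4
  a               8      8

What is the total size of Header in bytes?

144 bytes

d at 0 (size 1, align 1) → ends 1
pad 7 to align 8 for m0
m0 at 8 (size 8, align 8) → ends 16
m2 at 16 (size 8, align 8) → ends 24
b at 24 (size 88, align 8) → ends 112
m12 at 112 (size 4, align 4) → ends 116
pad 4 to align 8 for m15
m15 at 120 (size 8, align 8) → ends 128
m16 at 128 (size 4, align 4) → ends 132
m8 at 132 (size 4, align 4) → ends 136
a at 136 (size 8, align 8) → ends 144
total 144 bytes, alignment 8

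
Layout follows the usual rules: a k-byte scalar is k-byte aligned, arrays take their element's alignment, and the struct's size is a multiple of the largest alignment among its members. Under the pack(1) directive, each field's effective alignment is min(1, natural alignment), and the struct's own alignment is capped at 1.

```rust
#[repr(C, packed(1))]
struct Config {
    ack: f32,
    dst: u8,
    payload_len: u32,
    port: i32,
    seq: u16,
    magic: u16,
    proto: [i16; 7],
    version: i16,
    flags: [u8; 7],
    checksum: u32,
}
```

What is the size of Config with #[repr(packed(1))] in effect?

44

0..4  ack  (4B, 1-aligned)
4..5  dst  (1B, 1-aligned)
5..9  payload_len  (4B, 1-aligned)
9..13  port  (4B, 1-aligned)
13..15  seq  (2B, 1-aligned)
15..17  magic  (2B, 1-aligned)
17..31  proto  (14B, 1-aligned)
31..33  version  (2B, 1-aligned)
33..40  flags  (7B, 1-aligned)
40..44  checksum  (4B, 1-aligned)
sizeof = 44, alignof = 1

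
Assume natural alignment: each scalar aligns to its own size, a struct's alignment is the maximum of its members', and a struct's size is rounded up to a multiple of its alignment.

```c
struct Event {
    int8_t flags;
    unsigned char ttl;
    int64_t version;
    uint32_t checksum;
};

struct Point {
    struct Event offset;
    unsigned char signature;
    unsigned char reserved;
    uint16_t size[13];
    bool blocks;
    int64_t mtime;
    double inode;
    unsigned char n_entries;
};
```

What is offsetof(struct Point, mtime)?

Event: 0..1  flags  (1B, 1-aligned); 1..2  ttl  (1B, 1-aligned); 2..8  -- padding (6B); 8..16  version  (8B, 8-aligned); 16..20  checksum  (4B, 4-aligned); 20..24  -- tail padding (4B); sizeof = 24, alignof = 8
0..24  offset  (24B, 8-aligned)
24..25  signature  (1B, 1-aligned)
25..26  reserved  (1B, 1-aligned)
26..52  size  (26B, 2-aligned)
52..53  blocks  (1B, 1-aligned)
53..56  -- padding (3B)
56..64  mtime  (8B, 8-aligned)

56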